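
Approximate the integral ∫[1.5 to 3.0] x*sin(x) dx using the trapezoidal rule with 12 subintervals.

f(x) = x*sin(x)
a = 1.5, b = 3.0, n = 12
h = (b - a)/n = 0.125000

Trapezoidal rule: (h/2)[f(x₀) + 2f(x₁) + 2f(x₂) + ... + f(xₙ)]

x_0 = 1.5000, f(x_0) = 1.496242, coefficient = 1
x_1 = 1.6250, f(x_1) = 1.622613, coefficient = 2
x_2 = 1.7500, f(x_2) = 1.721975, coefficient = 2
x_3 = 1.8750, f(x_3) = 1.788911, coefficient = 2
x_4 = 2.0000, f(x_4) = 1.818595, coefficient = 2
x_5 = 2.1250, f(x_5) = 1.806930, coefficient = 2
x_6 = 2.2500, f(x_6) = 1.750665, coefficient = 2
x_7 = 2.3750, f(x_7) = 1.647502, coefficient = 2
x_8 = 2.5000, f(x_8) = 1.496180, coefficient = 2
x_9 = 2.6250, f(x_9) = 1.296541, coefficient = 2
x_10 = 2.7500, f(x_10) = 1.049568, coefficient = 2
x_11 = 2.8750, f(x_11) = 0.757407, coefficient = 2
x_12 = 3.0000, f(x_12) = 0.423360, coefficient = 1

I ≈ (0.125000/2) × 35.433376 = 2.214586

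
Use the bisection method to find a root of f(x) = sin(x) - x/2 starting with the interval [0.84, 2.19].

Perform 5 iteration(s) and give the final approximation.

f(x) = sin(x) - x/2
Initial interval: [0.84, 2.19]

Iteration 1:
  c_1 = (0.840000 + 2.190000)/2 = 1.515000
  f(c_1) = f(1.515000) = 0.240944
  f(a) × f(c) ≥ 0, new interval: [1.515000, 2.190000]
Iteration 2:
  c_2 = (1.515000 + 2.190000)/2 = 1.852500
  f(c_2) = f(1.852500) = 0.034333
  f(a) × f(c) ≥ 0, new interval: [1.852500, 2.190000]
Iteration 3:
  c_3 = (1.852500 + 2.190000)/2 = 2.021250
  f(c_3) = f(2.021250) = -0.110375
  f(a) × f(c) < 0, new interval: [1.852500, 2.021250]
Iteration 4:
  c_4 = (1.852500 + 2.021250)/2 = 1.936875
  f(c_4) = f(1.936875) = -0.034699
  f(a) × f(c) < 0, new interval: [1.852500, 1.936875]
Iteration 5:
  c_5 = (1.852500 + 1.936875)/2 = 1.894688
  f(c_5) = f(1.894688) = 0.000660
  f(a) × f(c) ≥ 0, new interval: [1.894688, 1.936875]

After 5 iteration(s), the approximation is c_5 = 1.894688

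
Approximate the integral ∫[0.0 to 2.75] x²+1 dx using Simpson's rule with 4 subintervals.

f(x) = x²+1
a = 0.0, b = 2.75, n = 4
h = (b - a)/n = 0.687500

Simpson's rule: (h/3)[f(x₀) + 4f(x₁) + 2f(x₂) + ... + f(xₙ)]

x_0 = 0.0000, f(x_0) = 1.000000, coefficient = 1
x_1 = 0.6875, f(x_1) = 1.472656, coefficient = 4
x_2 = 1.3750, f(x_2) = 2.890625, coefficient = 2
x_3 = 2.0625, f(x_3) = 5.253906, coefficient = 4
x_4 = 2.7500, f(x_4) = 8.562500, coefficient = 1

I ≈ (0.687500/3) × 42.250000 = 9.682292
Exact value: 9.682292
Error: 0.000000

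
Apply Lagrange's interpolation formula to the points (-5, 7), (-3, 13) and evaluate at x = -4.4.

Lagrange interpolation formula:
P(x) = Σ yᵢ × Lᵢ(x)
where Lᵢ(x) = Π_{j≠i} (x - xⱼ)/(xᵢ - xⱼ)

L_0(-4.4) = (-4.4 - (-3))/(-5 - (-3)) = 0.700000
L_1(-4.4) = (-4.4 - (-5))/(-3 - (-5)) = 0.300000

P(-4.4) = 7×L_0(-4.4) + 13×L_1(-4.4)
P(-4.4) = 8.800000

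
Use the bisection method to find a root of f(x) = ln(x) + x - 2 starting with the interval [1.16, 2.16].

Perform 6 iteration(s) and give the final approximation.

f(x) = ln(x) + x - 2
Initial interval: [1.16, 2.16]

Iteration 1:
  c_1 = (1.160000 + 2.160000)/2 = 1.660000
  f(c_1) = f(1.660000) = 0.166818
  f(a) × f(c) < 0, new interval: [1.160000, 1.660000]
Iteration 2:
  c_2 = (1.160000 + 1.660000)/2 = 1.410000
  f(c_2) = f(1.410000) = -0.246410
  f(a) × f(c) ≥ 0, new interval: [1.410000, 1.660000]
Iteration 3:
  c_3 = (1.410000 + 1.660000)/2 = 1.535000
  f(c_3) = f(1.535000) = -0.036470
  f(a) × f(c) ≥ 0, new interval: [1.535000, 1.660000]
Iteration 4:
  c_4 = (1.535000 + 1.660000)/2 = 1.597500
  f(c_4) = f(1.597500) = 0.065940
  f(a) × f(c) < 0, new interval: [1.535000, 1.597500]
Iteration 5:
  c_5 = (1.535000 + 1.597500)/2 = 1.566250
  f(c_5) = f(1.566250) = 0.014934
  f(a) × f(c) < 0, new interval: [1.535000, 1.566250]
Iteration 6:
  c_6 = (1.535000 + 1.566250)/2 = 1.550625
  f(c_6) = f(1.550625) = -0.010717
  f(a) × f(c) ≥ 0, new interval: [1.550625, 1.566250]

After 6 iteration(s), the approximation is c_6 = 1.550625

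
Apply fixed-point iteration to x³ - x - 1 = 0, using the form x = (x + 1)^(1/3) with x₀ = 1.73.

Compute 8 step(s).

Equation: x³ - x - 1 = 0
Fixed-point form: x = (x + 1)^(1/3)
x₀ = 1.73

x_1 = g(1.730000) = 1.397615
x_2 = g(1.397615) = 1.338422
x_3 = g(1.338422) = 1.327316
x_4 = g(1.327316) = 1.325211
x_5 = g(1.325211) = 1.324812
x_6 = g(1.324812) = 1.324736
x_7 = g(1.324736) = 1.324721
x_8 = g(1.324721) = 1.324719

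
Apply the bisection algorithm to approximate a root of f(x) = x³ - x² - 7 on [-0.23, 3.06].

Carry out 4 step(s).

f(x) = x³ - x² - 7
Initial interval: [-0.23, 3.06]

Iteration 1:
  c_1 = (-0.230000 + 3.060000)/2 = 1.415000
  f(c_1) = f(1.415000) = -6.169077
  f(a) × f(c) ≥ 0, new interval: [1.415000, 3.060000]
Iteration 2:
  c_2 = (1.415000 + 3.060000)/2 = 2.237500
  f(c_2) = f(2.237500) = -0.804572
  f(a) × f(c) ≥ 0, new interval: [2.237500, 3.060000]
Iteration 3:
  c_3 = (2.237500 + 3.060000)/2 = 2.648750
  f(c_3) = f(2.648750) = 4.567426
  f(a) × f(c) < 0, new interval: [2.237500, 2.648750]
Iteration 4:
  c_4 = (2.237500 + 2.648750)/2 = 2.443125
  f(c_4) = f(2.443125) = 1.613811
  f(a) × f(c) < 0, new interval: [2.237500, 2.443125]

After 4 iteration(s), the approximation is c_4 = 2.443125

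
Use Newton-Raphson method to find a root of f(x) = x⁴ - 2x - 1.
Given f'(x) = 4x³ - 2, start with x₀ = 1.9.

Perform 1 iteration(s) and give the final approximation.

f(x) = x⁴ - 2x - 1
f'(x) = 4x³ - 2
x₀ = 1.9

Newton-Raphson formula: x_{n+1} = x_n - f(x_n)/f'(x_n)

Iteration 1:
  f(1.900000) = 8.232100
  f'(1.900000) = 25.436000
  x_1 = 1.900000 - 8.232100/25.436000 = 1.576360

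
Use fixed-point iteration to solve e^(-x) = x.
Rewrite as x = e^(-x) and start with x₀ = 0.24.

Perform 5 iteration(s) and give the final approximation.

Equation: e^(-x) = x
Fixed-point form: x = e^(-x)
x₀ = 0.24

x_1 = g(0.240000) = 0.786628
x_2 = g(0.786628) = 0.455378
x_3 = g(0.455378) = 0.634208
x_4 = g(0.634208) = 0.530355
x_5 = g(0.530355) = 0.588396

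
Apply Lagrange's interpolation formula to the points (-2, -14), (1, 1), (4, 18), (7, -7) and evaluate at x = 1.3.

Lagrange interpolation formula:
P(x) = Σ yᵢ × Lᵢ(x)
where Lᵢ(x) = Π_{j≠i} (x - xⱼ)/(xᵢ - xⱼ)

L_0(1.3) = (1.3 - 1)/(-2 - 1) × (1.3 - 4)/(-2 - 4) × (1.3 - 7)/(-2 - 7) = -0.028500
L_1(1.3) = (1.3 - (-2))/(1 - (-2)) × (1.3 - 4)/(1 - 4) × (1.3 - 7)/(1 - 7) = 0.940500
L_2(1.3) = (1.3 - (-2))/(4 - (-2)) × (1.3 - 1)/(4 - 1) × (1.3 - 7)/(4 - 7) = 0.104500
L_3(1.3) = (1.3 - (-2))/(7 - (-2)) × (1.3 - 1)/(7 - 1) × (1.3 - 4)/(7 - 4) = -0.016500

P(1.3) = (-14)×L_0(1.3) + 1×L_1(1.3) + 18×L_2(1.3) + (-7)×L_3(1.3)
P(1.3) = 3.336000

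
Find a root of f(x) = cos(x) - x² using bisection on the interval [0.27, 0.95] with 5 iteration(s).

f(x) = cos(x) - x²
Initial interval: [0.27, 0.95]

Iteration 1:
  c_1 = (0.270000 + 0.950000)/2 = 0.610000
  f(c_1) = f(0.610000) = 0.447548
  f(a) × f(c) ≥ 0, new interval: [0.610000, 0.950000]
Iteration 2:
  c_2 = (0.610000 + 0.950000)/2 = 0.780000
  f(c_2) = f(0.780000) = 0.102514
  f(a) × f(c) ≥ 0, new interval: [0.780000, 0.950000]
Iteration 3:
  c_3 = (0.780000 + 0.950000)/2 = 0.865000
  f(c_3) = f(0.865000) = -0.099585
  f(a) × f(c) < 0, new interval: [0.780000, 0.865000]
Iteration 4:
  c_4 = (0.780000 + 0.865000)/2 = 0.822500
  f(c_4) = f(0.822500) = 0.003885
  f(a) × f(c) ≥ 0, new interval: [0.822500, 0.865000]
Iteration 5:
  c_5 = (0.822500 + 0.865000)/2 = 0.843750
  f(c_5) = f(0.843750) = -0.047248
  f(a) × f(c) < 0, new interval: [0.822500, 0.843750]

After 5 iteration(s), the approximation is c_5 = 0.843750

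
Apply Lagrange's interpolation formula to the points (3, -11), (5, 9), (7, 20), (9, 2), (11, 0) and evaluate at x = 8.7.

Lagrange interpolation formula:
P(x) = Σ yᵢ × Lᵢ(x)
where Lᵢ(x) = Π_{j≠i} (x - xⱼ)/(xᵢ - xⱼ)

L_0(8.7) = (8.7 - 5)/(3 - 5) × (8.7 - 7)/(3 - 7) × (8.7 - 9)/(3 - 9) × (8.7 - 11)/(3 - 11) = 0.011302
L_1(8.7) = (8.7 - 3)/(5 - 3) × (8.7 - 7)/(5 - 7) × (8.7 - 9)/(5 - 9) × (8.7 - 11)/(5 - 11) = -0.069647
L_2(8.7) = (8.7 - 3)/(7 - 3) × (8.7 - 5)/(7 - 5) × (8.7 - 9)/(7 - 9) × (8.7 - 11)/(7 - 11) = 0.227377
L_3(8.7) = (8.7 - 3)/(9 - 3) × (8.7 - 5)/(9 - 5) × (8.7 - 7)/(9 - 7) × (8.7 - 11)/(9 - 11) = 0.858978
L_4(8.7) = (8.7 - 3)/(11 - 3) × (8.7 - 5)/(11 - 5) × (8.7 - 7)/(11 - 7) × (8.7 - 9)/(11 - 9) = -0.028010

P(8.7) = (-11)×L_0(8.7) + 9×L_1(8.7) + 20×L_2(8.7) + 2×L_3(8.7) + 0×L_4(8.7)
P(8.7) = 5.514340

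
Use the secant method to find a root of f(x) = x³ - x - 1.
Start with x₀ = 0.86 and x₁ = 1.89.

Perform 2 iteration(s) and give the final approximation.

f(x) = x³ - x - 1
x₀ = 0.86, x₁ = 1.89

Secant formula: x_{n+1} = x_n - f(x_n)(x_n - x_{n-1})/(f(x_n) - f(x_{n-1}))

Iteration 1:
  f(0.860000) = -1.223944
  f(1.890000) = 3.861269
  x_2 = 1.890000 - 3.861269×(1.890000 - 0.860000)/(3.861269 - (-1.223944))
       = 1.107907
Iteration 2:
  f(1.890000) = 3.861269
  f(1.107907) = -0.747997
  x_3 = 1.107907 - (-0.747997)×(1.107907 - 1.890000)/(-0.747997 - 3.861269)
       = 1.234826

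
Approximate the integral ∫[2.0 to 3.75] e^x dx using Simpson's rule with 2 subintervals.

f(x) = e^x
a = 2.0, b = 3.75, n = 2
h = (b - a)/n = 0.875000

Simpson's rule: (h/3)[f(x₀) + 4f(x₁) + 2f(x₂) + ... + f(xₙ)]

x_0 = 2.0000, f(x_0) = 7.389056, coefficient = 1
x_1 = 2.8750, f(x_1) = 17.725424, coefficient = 4
x_2 = 3.7500, f(x_2) = 42.521082, coefficient = 1

I ≈ (0.875000/3) × 120.811835 = 35.236785
Exact value: 35.132026
Error: 0.104759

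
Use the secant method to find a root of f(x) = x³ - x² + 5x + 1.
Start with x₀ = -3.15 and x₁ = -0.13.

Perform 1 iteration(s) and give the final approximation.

f(x) = x³ - x² + 5x + 1
x₀ = -3.15, x₁ = -0.13

Secant formula: x_{n+1} = x_n - f(x_n)(x_n - x_{n-1})/(f(x_n) - f(x_{n-1}))

Iteration 1:
  f(-3.150000) = -55.928375
  f(-0.130000) = 0.330903
  x_2 = -0.130000 - 0.330903×(-0.130000 - (-3.150000))/(0.330903 - (-55.928375))
       = -0.147763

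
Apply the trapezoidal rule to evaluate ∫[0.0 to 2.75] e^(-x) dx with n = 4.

f(x) = e^(-x)
a = 0.0, b = 2.75, n = 4
h = (b - a)/n = 0.687500

Trapezoidal rule: (h/2)[f(x₀) + 2f(x₁) + 2f(x₂) + ... + f(xₙ)]

x_0 = 0.0000, f(x_0) = 1.000000, coefficient = 1
x_1 = 0.6875, f(x_1) = 0.502832, coefficient = 2
x_2 = 1.3750, f(x_2) = 0.252840, coefficient = 2
x_3 = 2.0625, f(x_3) = 0.127136, coefficient = 2
x_4 = 2.7500, f(x_4) = 0.063928, coefficient = 1

I ≈ (0.687500/2) × 2.829542 = 0.972655
Exact value: 0.936072
Error: 0.036583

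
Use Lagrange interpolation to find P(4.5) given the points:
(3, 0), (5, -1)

Lagrange interpolation formula:
P(x) = Σ yᵢ × Lᵢ(x)
where Lᵢ(x) = Π_{j≠i} (x - xⱼ)/(xᵢ - xⱼ)

L_0(4.5) = (4.5 - 5)/(3 - 5) = 0.250000
L_1(4.5) = (4.5 - 3)/(5 - 3) = 0.750000

P(4.5) = 0×L_0(4.5) + (-1)×L_1(4.5)
P(4.5) = -0.750000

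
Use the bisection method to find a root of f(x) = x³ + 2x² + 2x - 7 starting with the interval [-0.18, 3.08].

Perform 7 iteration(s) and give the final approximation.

f(x) = x³ + 2x² + 2x - 7
Initial interval: [-0.18, 3.08]

Iteration 1:
  c_1 = (-0.180000 + 3.080000)/2 = 1.450000
  f(c_1) = f(1.450000) = 3.153625
  f(a) × f(c) < 0, new interval: [-0.180000, 1.450000]
Iteration 2:
  c_2 = (-0.180000 + 1.450000)/2 = 0.635000
  f(c_2) = f(0.635000) = -4.667502
  f(a) × f(c) ≥ 0, new interval: [0.635000, 1.450000]
Iteration 3:
  c_3 = (0.635000 + 1.450000)/2 = 1.042500
  f(c_3) = f(1.042500) = -1.608392
  f(a) × f(c) ≥ 0, new interval: [1.042500, 1.450000]
Iteration 4:
  c_4 = (1.042500 + 1.450000)/2 = 1.246250
  f(c_4) = f(1.246250) = 0.534378
  f(a) × f(c) < 0, new interval: [1.042500, 1.246250]
Iteration 5:
  c_5 = (1.042500 + 1.246250)/2 = 1.144375
  f(c_5) = f(1.144375) = -0.593395
  f(a) × f(c) ≥ 0, new interval: [1.144375, 1.246250]
Iteration 6:
  c_6 = (1.144375 + 1.246250)/2 = 1.195312
  f(c_6) = f(1.195312) = -0.044002
  f(a) × f(c) ≥ 0, new interval: [1.195312, 1.246250]
Iteration 7:
  c_7 = (1.195312 + 1.246250)/2 = 1.220781
  f(c_7) = f(1.220781) = 0.241515
  f(a) × f(c) < 0, new interval: [1.195312, 1.220781]

After 7 iteration(s), the approximation is c_7 = 1.220781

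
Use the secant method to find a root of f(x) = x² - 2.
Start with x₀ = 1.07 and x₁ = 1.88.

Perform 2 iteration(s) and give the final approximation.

f(x) = x² - 2
x₀ = 1.07, x₁ = 1.88

Secant formula: x_{n+1} = x_n - f(x_n)(x_n - x_{n-1})/(f(x_n) - f(x_{n-1}))

Iteration 1:
  f(1.070000) = -0.855100
  f(1.880000) = 1.534400
  x_2 = 1.880000 - 1.534400×(1.880000 - 1.070000)/(1.534400 - (-0.855100))
       = 1.359864
Iteration 2:
  f(1.880000) = 1.534400
  f(1.359864) = -0.150769
  x_3 = 1.359864 - (-0.150769)×(1.359864 - 1.880000)/(-0.150769 - 1.534400)
       = 1.406400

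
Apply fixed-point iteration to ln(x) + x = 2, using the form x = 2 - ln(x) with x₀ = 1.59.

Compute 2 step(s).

Equation: ln(x) + x = 2
Fixed-point form: x = 2 - ln(x)
x₀ = 1.59

x_1 = g(1.590000) = 1.536266
x_2 = g(1.536266) = 1.570645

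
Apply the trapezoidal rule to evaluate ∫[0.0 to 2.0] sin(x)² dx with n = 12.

f(x) = sin(x)²
a = 0.0, b = 2.0, n = 12
h = (b - a)/n = 0.166667

Trapezoidal rule: (h/2)[f(x₀) + 2f(x₁) + 2f(x₂) + ... + f(xₙ)]

x_0 = 0.0000, f(x_0) = 0.000000, coefficient = 1
x_1 = 0.1667, f(x_1) = 0.027522, coefficient = 2
x_2 = 0.3333, f(x_2) = 0.107056, coefficient = 2
x_3 = 0.5000, f(x_3) = 0.229849, coefficient = 2
x_4 = 0.6667, f(x_4) = 0.382381, coefficient = 2
x_5 = 0.8333, f(x_5) = 0.547862, coefficient = 2
x_6 = 1.0000, f(x_6) = 0.708073, coefficient = 2
x_7 = 1.1667, f(x_7) = 0.845379, coefficient = 2
x_8 = 1.3333, f(x_8) = 0.944663, coefficient = 2
x_9 = 1.5000, f(x_9) = 0.994996, coefficient = 2
x_10 = 1.6667, f(x_10) = 0.990837, coefficient = 2
x_11 = 1.8333, f(x_11) = 0.932643, coefficient = 2
x_12 = 2.0000, f(x_12) = 0.826822, coefficient = 1

I ≈ (0.166667/2) × 14.249346 = 1.187446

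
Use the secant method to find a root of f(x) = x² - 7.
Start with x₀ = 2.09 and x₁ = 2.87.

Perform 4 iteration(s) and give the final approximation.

f(x) = x² - 7
x₀ = 2.09, x₁ = 2.87

Secant formula: x_{n+1} = x_n - f(x_n)(x_n - x_{n-1})/(f(x_n) - f(x_{n-1}))

Iteration 1:
  f(2.090000) = -2.631900
  f(2.870000) = 1.236900
  x_2 = 2.870000 - 1.236900×(2.870000 - 2.090000)/(1.236900 - (-2.631900))
       = 2.620625
Iteration 2:
  f(2.870000) = 1.236900
  f(2.620625) = -0.132325
  x_3 = 2.620625 - (-0.132325)×(2.620625 - 2.870000)/(-0.132325 - 1.236900)
       = 2.644725
Iteration 3:
  f(2.620625) = -0.132325
  f(2.644725) = -0.005429
  x_4 = 2.644725 - (-0.005429)×(2.644725 - 2.620625)/(-0.005429 - (-0.132325))
       = 2.645756
Iteration 4:
  f(2.644725) = -0.005429
  f(2.645756) = 0.000026
  x_5 = 2.645756 - 0.000026×(2.645756 - 2.644725)/(0.000026 - (-0.005429))
       = 2.645751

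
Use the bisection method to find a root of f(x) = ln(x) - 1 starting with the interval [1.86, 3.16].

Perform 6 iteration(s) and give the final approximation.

f(x) = ln(x) - 1
Initial interval: [1.86, 3.16]

Iteration 1:
  c_1 = (1.860000 + 3.160000)/2 = 2.510000
  f(c_1) = f(2.510000) = -0.079717
  f(a) × f(c) ≥ 0, new interval: [2.510000, 3.160000]
Iteration 2:
  c_2 = (2.510000 + 3.160000)/2 = 2.835000
  f(c_2) = f(2.835000) = 0.042042
  f(a) × f(c) < 0, new interval: [2.510000, 2.835000]
Iteration 3:
  c_3 = (2.510000 + 2.835000)/2 = 2.672500
  f(c_3) = f(2.672500) = -0.016986
  f(a) × f(c) ≥ 0, new interval: [2.672500, 2.835000]
Iteration 4:
  c_4 = (2.672500 + 2.835000)/2 = 2.753750
  f(c_4) = f(2.753750) = 0.012964
  f(a) × f(c) < 0, new interval: [2.672500, 2.753750]
Iteration 5:
  c_5 = (2.672500 + 2.753750)/2 = 2.713125
  f(c_5) = f(2.713125) = -0.001899
  f(a) × f(c) ≥ 0, new interval: [2.713125, 2.753750]
Iteration 6:
  c_6 = (2.713125 + 2.753750)/2 = 2.733437
  f(c_6) = f(2.733437) = 0.005560
  f(a) × f(c) < 0, new interval: [2.713125, 2.733437]

After 6 iteration(s), the approximation is c_6 = 2.733437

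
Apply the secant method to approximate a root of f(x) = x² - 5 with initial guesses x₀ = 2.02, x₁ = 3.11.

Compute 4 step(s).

f(x) = x² - 5
x₀ = 2.02, x₁ = 3.11

Secant formula: x_{n+1} = x_n - f(x_n)(x_n - x_{n-1})/(f(x_n) - f(x_{n-1}))

Iteration 1:
  f(2.020000) = -0.919600
  f(3.110000) = 4.672100
  x_2 = 3.110000 - 4.672100×(3.110000 - 2.020000)/(4.672100 - (-0.919600))
       = 2.199259
Iteration 2:
  f(3.110000) = 4.672100
  f(2.199259) = -0.163259
  x_3 = 2.199259 - (-0.163259)×(2.199259 - 3.110000)/(-0.163259 - 4.672100)
       = 2.230009
Iteration 3:
  f(2.199259) = -0.163259
  f(2.230009) = -0.027060
  x_4 = 2.230009 - (-0.027060)×(2.230009 - 2.199259)/(-0.027060 - (-0.163259))
       = 2.236118
Iteration 4:
  f(2.230009) = -0.027060
  f(2.236118) = 0.000225
  x_5 = 2.236118 - 0.000225×(2.236118 - 2.230009)/(0.000225 - (-0.027060))
       = 2.236068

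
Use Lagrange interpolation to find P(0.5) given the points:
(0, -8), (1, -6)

Lagrange interpolation formula:
P(x) = Σ yᵢ × Lᵢ(x)
where Lᵢ(x) = Π_{j≠i} (x - xⱼ)/(xᵢ - xⱼ)

L_0(0.5) = (0.5 - 1)/(0 - 1) = 0.500000
L_1(0.5) = (0.5 - 0)/(1 - 0) = 0.500000

P(0.5) = (-8)×L_0(0.5) + (-6)×L_1(0.5)
P(0.5) = -7.000000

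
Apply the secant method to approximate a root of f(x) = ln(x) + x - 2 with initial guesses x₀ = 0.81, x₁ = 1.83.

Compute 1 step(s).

f(x) = ln(x) + x - 2
x₀ = 0.81, x₁ = 1.83

Secant formula: x_{n+1} = x_n - f(x_n)(x_n - x_{n-1})/(f(x_n) - f(x_{n-1}))

Iteration 1:
  f(0.810000) = -1.400721
  f(1.830000) = 0.434316
  x_2 = 1.830000 - 0.434316×(1.830000 - 0.810000)/(0.434316 - (-1.400721))
       = 1.588587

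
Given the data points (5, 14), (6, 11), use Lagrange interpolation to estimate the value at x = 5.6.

Lagrange interpolation formula:
P(x) = Σ yᵢ × Lᵢ(x)
where Lᵢ(x) = Π_{j≠i} (x - xⱼ)/(xᵢ - xⱼ)

L_0(5.6) = (5.6 - 6)/(5 - 6) = 0.400000
L_1(5.6) = (5.6 - 5)/(6 - 5) = 0.600000

P(5.6) = 14×L_0(5.6) + 11×L_1(5.6)
P(5.6) = 12.200000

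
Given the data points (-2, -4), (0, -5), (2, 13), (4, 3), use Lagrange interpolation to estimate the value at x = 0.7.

Lagrange interpolation formula:
P(x) = Σ yᵢ × Lᵢ(x)
where Lᵢ(x) = Π_{j≠i} (x - xⱼ)/(xᵢ - xⱼ)

L_0(0.7) = (0.7 - 0)/(-2 - 0) × (0.7 - 2)/(-2 - 2) × (0.7 - 4)/(-2 - 4) = -0.062562
L_1(0.7) = (0.7 - (-2))/(0 - (-2)) × (0.7 - 2)/(0 - 2) × (0.7 - 4)/(0 - 4) = 0.723938
L_2(0.7) = (0.7 - (-2))/(2 - (-2)) × (0.7 - 0)/(2 - 0) × (0.7 - 4)/(2 - 4) = 0.389812
L_3(0.7) = (0.7 - (-2))/(4 - (-2)) × (0.7 - 0)/(4 - 0) × (0.7 - 2)/(4 - 2) = -0.051188

P(0.7) = (-4)×L_0(0.7) + (-5)×L_1(0.7) + 13×L_2(0.7) + 3×L_3(0.7)
P(0.7) = 1.544562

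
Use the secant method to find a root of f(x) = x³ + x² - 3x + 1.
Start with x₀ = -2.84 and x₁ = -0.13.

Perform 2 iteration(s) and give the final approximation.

f(x) = x³ + x² - 3x + 1
x₀ = -2.84, x₁ = -0.13

Secant formula: x_{n+1} = x_n - f(x_n)(x_n - x_{n-1})/(f(x_n) - f(x_{n-1}))

Iteration 1:
  f(-2.840000) = -5.320704
  f(-0.130000) = 1.404703
  x_2 = -0.130000 - 1.404703×(-0.130000 - (-2.840000))/(1.404703 - (-5.320704))
       = -0.696024
Iteration 2:
  f(-0.130000) = 1.404703
  f(-0.696024) = 3.235334
  x_3 = -0.696024 - 3.235334×(-0.696024 - (-0.130000))/(3.235334 - 1.404703)
       = 0.304329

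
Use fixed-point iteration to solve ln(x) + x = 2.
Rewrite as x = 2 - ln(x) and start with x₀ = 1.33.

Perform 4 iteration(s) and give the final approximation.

Equation: ln(x) + x = 2
Fixed-point form: x = 2 - ln(x)
x₀ = 1.33

x_1 = g(1.330000) = 1.714821
x_2 = g(1.714821) = 1.460691
x_3 = g(1.460691) = 1.621090
x_4 = g(1.621090) = 1.516901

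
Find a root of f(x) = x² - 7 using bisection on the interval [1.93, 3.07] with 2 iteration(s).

f(x) = x² - 7
Initial interval: [1.93, 3.07]

Iteration 1:
  c_1 = (1.930000 + 3.070000)/2 = 2.500000
  f(c_1) = f(2.500000) = -0.750000
  f(a) × f(c) ≥ 0, new interval: [2.500000, 3.070000]
Iteration 2:
  c_2 = (2.500000 + 3.070000)/2 = 2.785000
  f(c_2) = f(2.785000) = 0.756225
  f(a) × f(c) < 0, new interval: [2.500000, 2.785000]

After 2 iteration(s), the approximation is c_2 = 2.785000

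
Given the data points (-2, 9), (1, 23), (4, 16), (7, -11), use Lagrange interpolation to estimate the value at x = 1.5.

Lagrange interpolation formula:
P(x) = Σ yᵢ × Lᵢ(x)
where Lᵢ(x) = Π_{j≠i} (x - xⱼ)/(xᵢ - xⱼ)

L_0(1.5) = (1.5 - 1)/(-2 - 1) × (1.5 - 4)/(-2 - 4) × (1.5 - 7)/(-2 - 7) = -0.042438
L_1(1.5) = (1.5 - (-2))/(1 - (-2)) × (1.5 - 4)/(1 - 4) × (1.5 - 7)/(1 - 7) = 0.891204
L_2(1.5) = (1.5 - (-2))/(4 - (-2)) × (1.5 - 1)/(4 - 1) × (1.5 - 7)/(4 - 7) = 0.178241
L_3(1.5) = (1.5 - (-2))/(7 - (-2)) × (1.5 - 1)/(7 - 1) × (1.5 - 4)/(7 - 4) = -0.027006

P(1.5) = 9×L_0(1.5) + 23×L_1(1.5) + 16×L_2(1.5) + (-11)×L_3(1.5)
P(1.5) = 23.264660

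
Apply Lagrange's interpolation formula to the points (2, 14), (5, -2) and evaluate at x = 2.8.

Lagrange interpolation formula:
P(x) = Σ yᵢ × Lᵢ(x)
where Lᵢ(x) = Π_{j≠i} (x - xⱼ)/(xᵢ - xⱼ)

L_0(2.8) = (2.8 - 5)/(2 - 5) = 0.733333
L_1(2.8) = (2.8 - 2)/(5 - 2) = 0.266667

P(2.8) = 14×L_0(2.8) + (-2)×L_1(2.8)
P(2.8) = 9.733333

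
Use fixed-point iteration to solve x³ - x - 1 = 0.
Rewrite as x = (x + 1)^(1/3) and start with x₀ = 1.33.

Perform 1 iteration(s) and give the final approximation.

Equation: x³ - x - 1 = 0
Fixed-point form: x = (x + 1)^(1/3)
x₀ = 1.33

x_1 = g(1.330000) = 1.325721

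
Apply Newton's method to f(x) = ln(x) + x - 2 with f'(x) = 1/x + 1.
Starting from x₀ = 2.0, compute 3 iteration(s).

f(x) = ln(x) + x - 2
f'(x) = 1/x + 1
x₀ = 2.0

Newton-Raphson formula: x_{n+1} = x_n - f(x_n)/f'(x_n)

Iteration 1:
  f(2.000000) = 0.693147
  f'(2.000000) = 1.500000
  x_1 = 2.000000 - 0.693147/1.500000 = 1.537902
Iteration 2:
  f(1.537902) = -0.031679
  f'(1.537902) = 1.650237
  x_2 = 1.537902 - (-0.031679)/1.650237 = 1.557099
Iteration 3:
  f(1.557099) = -0.000077
  f'(1.557099) = 1.642220
  x_3 = 1.557099 - (-0.000077)/1.642220 = 1.557146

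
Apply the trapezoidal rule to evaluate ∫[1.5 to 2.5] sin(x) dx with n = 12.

f(x) = sin(x)
a = 1.5, b = 2.5, n = 12
h = (b - a)/n = 0.083333

Trapezoidal rule: (h/2)[f(x₀) + 2f(x₁) + 2f(x₂) + ... + f(xₙ)]

x_0 = 1.5000, f(x_0) = 0.997495, coefficient = 1
x_1 = 1.5833, f(x_1) = 0.999921, coefficient = 2
x_2 = 1.6667, f(x_2) = 0.995408, coefficient = 2
x_3 = 1.7500, f(x_3) = 0.983986, coefficient = 2
x_4 = 1.8333, f(x_4) = 0.965735, coefficient = 2
x_5 = 1.9167, f(x_5) = 0.940781, coefficient = 2
x_6 = 2.0000, f(x_6) = 0.909297, coefficient = 2
x_7 = 2.0833, f(x_7) = 0.871503, coefficient = 2
x_8 = 2.1667, f(x_8) = 0.827660, coefficient = 2
x_9 = 2.2500, f(x_9) = 0.778073, coefficient = 2
x_10 = 2.3333, f(x_10) = 0.723086, coefficient = 2
x_11 = 2.4167, f(x_11) = 0.663080, coefficient = 2
x_12 = 2.5000, f(x_12) = 0.598472, coefficient = 1

I ≈ (0.083333/2) × 20.913029 = 0.871376
Exact value: 0.871881
Error: 0.000505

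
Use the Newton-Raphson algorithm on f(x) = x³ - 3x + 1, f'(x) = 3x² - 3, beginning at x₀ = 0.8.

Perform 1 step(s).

f(x) = x³ - 3x + 1
f'(x) = 3x² - 3
x₀ = 0.8

Newton-Raphson formula: x_{n+1} = x_n - f(x_n)/f'(x_n)

Iteration 1:
  f(0.800000) = -0.888000
  f'(0.800000) = -1.080000
  x_1 = 0.800000 - (-0.888000)/(-1.080000) = -0.022222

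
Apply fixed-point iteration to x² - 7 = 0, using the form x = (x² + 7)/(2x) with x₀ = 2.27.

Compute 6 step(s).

Equation: x² - 7 = 0
Fixed-point form: x = (x² + 7)/(2x)
x₀ = 2.27

x_1 = g(2.270000) = 2.676850
x_2 = g(2.676850) = 2.645932
x_3 = g(2.645932) = 2.645751
x_4 = g(2.645751) = 2.645751
x_5 = g(2.645751) = 2.645751
x_6 = g(2.645751) = 2.645751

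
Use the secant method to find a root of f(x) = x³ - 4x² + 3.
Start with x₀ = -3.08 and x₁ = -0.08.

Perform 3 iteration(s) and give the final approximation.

f(x) = x³ - 4x² + 3
x₀ = -3.08, x₁ = -0.08

Secant formula: x_{n+1} = x_n - f(x_n)(x_n - x_{n-1})/(f(x_n) - f(x_{n-1}))

Iteration 1:
  f(-3.080000) = -64.163712
  f(-0.080000) = 2.973888
  x_2 = -0.080000 - 2.973888×(-0.080000 - (-3.080000))/(2.973888 - (-64.163712))
       = -0.212886
Iteration 2:
  f(-0.080000) = 2.973888
  f(-0.212886) = 2.809070
  x_3 = -0.212886 - 2.809070×(-0.212886 - (-0.080000))/(2.809070 - 2.973888)
       = -2.477724
Iteration 3:
  f(-0.212886) = 2.809070
  f(-2.477724) = -36.767482
  x_4 = -2.477724 - (-36.767482)×(-2.477724 - (-0.212886))/(-36.767482 - 2.809070)
       = -0.373640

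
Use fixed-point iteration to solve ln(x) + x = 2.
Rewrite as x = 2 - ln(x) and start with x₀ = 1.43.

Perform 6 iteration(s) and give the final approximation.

Equation: ln(x) + x = 2
Fixed-point form: x = 2 - ln(x)
x₀ = 1.43

x_1 = g(1.430000) = 1.642326
x_2 = g(1.642326) = 1.503887
x_3 = g(1.503887) = 1.591947
x_4 = g(1.591947) = 1.535042
x_5 = g(1.535042) = 1.571442
x_6 = g(1.571442) = 1.548006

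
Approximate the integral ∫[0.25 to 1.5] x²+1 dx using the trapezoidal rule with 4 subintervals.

f(x) = x²+1
a = 0.25, b = 1.5, n = 4
h = (b - a)/n = 0.312500

Trapezoidal rule: (h/2)[f(x₀) + 2f(x₁) + 2f(x₂) + ... + f(xₙ)]

x_0 = 0.2500, f(x_0) = 1.062500, coefficient = 1
x_1 = 0.5625, f(x_1) = 1.316406, coefficient = 2
x_2 = 0.8750, f(x_2) = 1.765625, coefficient = 2
x_3 = 1.1875, f(x_3) = 2.410156, coefficient = 2
x_4 = 1.5000, f(x_4) = 3.250000, coefficient = 1

I ≈ (0.312500/2) × 15.296875 = 2.390137
Exact value: 2.369792
Error: 0.020345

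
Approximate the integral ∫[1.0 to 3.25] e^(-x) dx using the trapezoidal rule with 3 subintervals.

f(x) = e^(-x)
a = 1.0, b = 3.25, n = 3
h = (b - a)/n = 0.750000

Trapezoidal rule: (h/2)[f(x₀) + 2f(x₁) + 2f(x₂) + ... + f(xₙ)]

x_0 = 1.0000, f(x_0) = 0.367879, coefficient = 1
x_1 = 1.7500, f(x_1) = 0.173774, coefficient = 2
x_2 = 2.5000, f(x_2) = 0.082085, coefficient = 2
x_3 = 3.2500, f(x_3) = 0.038774, coefficient = 1

I ≈ (0.750000/2) × 0.918372 = 0.344389
Exact value: 0.329105
Error: 0.015284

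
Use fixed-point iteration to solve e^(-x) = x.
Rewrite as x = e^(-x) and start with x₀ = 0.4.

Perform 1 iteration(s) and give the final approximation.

Equation: e^(-x) = x
Fixed-point form: x = e^(-x)
x₀ = 0.4

x_1 = g(0.400000) = 0.670320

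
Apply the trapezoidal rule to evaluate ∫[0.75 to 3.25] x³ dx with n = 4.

f(x) = x³
a = 0.75, b = 3.25, n = 4
h = (b - a)/n = 0.625000

Trapezoidal rule: (h/2)[f(x₀) + 2f(x₁) + 2f(x₂) + ... + f(xₙ)]

x_0 = 0.7500, f(x_0) = 0.421875, coefficient = 1
x_1 = 1.3750, f(x_1) = 2.599609, coefficient = 2
x_2 = 2.0000, f(x_2) = 8.000000, coefficient = 2
x_3 = 2.6250, f(x_3) = 18.087891, coefficient = 2
x_4 = 3.2500, f(x_4) = 34.328125, coefficient = 1

I ≈ (0.625000/2) × 92.125000 = 28.789062
Exact value: 27.812500
Error: 0.976562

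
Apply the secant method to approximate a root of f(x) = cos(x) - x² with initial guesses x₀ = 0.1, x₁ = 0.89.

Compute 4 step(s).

f(x) = cos(x) - x²
x₀ = 0.1, x₁ = 0.89

Secant formula: x_{n+1} = x_n - f(x_n)(x_n - x_{n-1})/(f(x_n) - f(x_{n-1}))

Iteration 1:
  f(0.100000) = 0.985004
  f(0.890000) = -0.162688
  x_2 = 0.890000 - (-0.162688)×(0.890000 - 0.100000)/(-0.162688 - 0.985004)
       = 0.778016
Iteration 2:
  f(0.890000) = -0.162688
  f(0.778016) = 0.106999
  x_3 = 0.778016 - 0.106999×(0.778016 - 0.890000)/(0.106999 - (-0.162688))
       = 0.822446
Iteration 3:
  f(0.778016) = 0.106999
  f(0.822446) = 0.004014
  x_4 = 0.822446 - 0.004014×(0.822446 - 0.778016)/(0.004014 - 0.106999)
       = 0.824177
Iteration 4:
  f(0.822446) = 0.004014
  f(0.824177) = -0.000108
  x_5 = 0.824177 - (-0.000108)×(0.824177 - 0.822446)/(-0.000108 - 0.004014)
       = 0.824132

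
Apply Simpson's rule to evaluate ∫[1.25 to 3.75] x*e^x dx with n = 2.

f(x) = x*e^x
a = 1.25, b = 3.75, n = 2
h = (b - a)/n = 1.250000

Simpson's rule: (h/3)[f(x₀) + 4f(x₁) + 2f(x₂) + ... + f(xₙ)]

x_0 = 1.2500, f(x_0) = 4.362929, coefficient = 1
x_1 = 2.5000, f(x_1) = 30.456235, coefficient = 4
x_2 = 3.7500, f(x_2) = 159.454058, coefficient = 1

I ≈ (1.250000/3) × 285.641926 = 119.017469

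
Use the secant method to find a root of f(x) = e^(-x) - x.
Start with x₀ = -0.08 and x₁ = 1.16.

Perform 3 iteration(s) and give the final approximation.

f(x) = e^(-x) - x
x₀ = -0.08, x₁ = 1.16

Secant formula: x_{n+1} = x_n - f(x_n)(x_n - x_{n-1})/(f(x_n) - f(x_{n-1}))

Iteration 1:
  f(-0.080000) = 1.163287
  f(1.160000) = -0.846514
  x_2 = 1.160000 - (-0.846514)×(1.160000 - (-0.080000))/(-0.846514 - 1.163287)
       = 0.637721
Iteration 2:
  f(1.160000) = -0.846514
  f(0.637721) = -0.109225
  x_3 = 0.637721 - (-0.109225)×(0.637721 - 1.160000)/(-0.109225 - (-0.846514))
       = 0.560348
Iteration 3:
  f(0.637721) = -0.109225
  f(0.560348) = 0.010662
  x_4 = 0.560348 - 0.010662×(0.560348 - 0.637721)/(0.010662 - (-0.109225))
       = 0.567229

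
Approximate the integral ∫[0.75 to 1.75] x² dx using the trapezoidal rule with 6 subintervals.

f(x) = x²
a = 0.75, b = 1.75, n = 6
h = (b - a)/n = 0.166667

Trapezoidal rule: (h/2)[f(x₀) + 2f(x₁) + 2f(x₂) + ... + f(xₙ)]

x_0 = 0.7500, f(x_0) = 0.562500, coefficient = 1
x_1 = 0.9167, f(x_1) = 0.840278, coefficient = 2
x_2 = 1.0833, f(x_2) = 1.173611, coefficient = 2
x_3 = 1.2500, f(x_3) = 1.562500, coefficient = 2
x_4 = 1.4167, f(x_4) = 2.006944, coefficient = 2
x_5 = 1.5833, f(x_5) = 2.506944, coefficient = 2
x_6 = 1.7500, f(x_6) = 3.062500, coefficient = 1

I ≈ (0.166667/2) × 19.805556 = 1.650463
Exact value: 1.645833
Error: 0.004630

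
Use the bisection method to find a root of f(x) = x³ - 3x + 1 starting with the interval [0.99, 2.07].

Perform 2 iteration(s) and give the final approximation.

f(x) = x³ - 3x + 1
Initial interval: [0.99, 2.07]

Iteration 1:
  c_1 = (0.990000 + 2.070000)/2 = 1.530000
  f(c_1) = f(1.530000) = -0.008423
  f(a) × f(c) ≥ 0, new interval: [1.530000, 2.070000]
Iteration 2:
  c_2 = (1.530000 + 2.070000)/2 = 1.800000
  f(c_2) = f(1.800000) = 1.432000
  f(a) × f(c) < 0, new interval: [1.530000, 1.800000]

After 2 iteration(s), the approximation is c_2 = 1.800000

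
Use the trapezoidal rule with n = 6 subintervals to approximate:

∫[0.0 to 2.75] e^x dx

f(x) = e^x
a = 0.0, b = 2.75, n = 6
h = (b - a)/n = 0.458333

Trapezoidal rule: (h/2)[f(x₀) + 2f(x₁) + 2f(x₂) + ... + f(xₙ)]

x_0 = 0.0000, f(x_0) = 1.000000, coefficient = 1
x_1 = 0.4583, f(x_1) = 1.581436, coefficient = 2
x_2 = 0.9167, f(x_2) = 2.500940, coefficient = 2
x_3 = 1.3750, f(x_3) = 3.955077, coefficient = 2
x_4 = 1.8333, f(x_4) = 6.254701, coefficient = 2
x_5 = 2.2917, f(x_5) = 9.891410, coefficient = 2
x_6 = 2.7500, f(x_6) = 15.642632, coefficient = 1

I ≈ (0.458333/2) × 65.009759 = 14.898070
Exact value: 14.642632
Error: 0.255438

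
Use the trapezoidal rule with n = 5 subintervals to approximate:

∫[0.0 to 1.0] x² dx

f(x) = x²
a = 0.0, b = 1.0, n = 5
h = (b - a)/n = 0.200000

Trapezoidal rule: (h/2)[f(x₀) + 2f(x₁) + 2f(x₂) + ... + f(xₙ)]

x_0 = 0.0000, f(x_0) = 0.000000, coefficient = 1
x_1 = 0.2000, f(x_1) = 0.040000, coefficient = 2
x_2 = 0.4000, f(x_2) = 0.160000, coefficient = 2
x_3 = 0.6000, f(x_3) = 0.360000, coefficient = 2
x_4 = 0.8000, f(x_4) = 0.640000, coefficient = 2
x_5 = 1.0000, f(x_5) = 1.000000, coefficient = 1

I ≈ (0.200000/2) × 3.400000 = 0.340000
Exact value: 0.333333
Error: 0.006667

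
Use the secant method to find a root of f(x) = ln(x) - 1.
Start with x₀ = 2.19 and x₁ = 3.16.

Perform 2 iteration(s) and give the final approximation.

f(x) = ln(x) - 1
x₀ = 2.19, x₁ = 3.16

Secant formula: x_{n+1} = x_n - f(x_n)(x_n - x_{n-1})/(f(x_n) - f(x_{n-1}))

Iteration 1:
  f(2.190000) = -0.216098
  f(3.160000) = 0.150572
  x_2 = 3.160000 - 0.150572×(3.160000 - 2.190000)/(0.150572 - (-0.216098))
       = 2.761673
Iteration 2:
  f(3.160000) = 0.150572
  f(2.761673) = 0.015837
  x_3 = 2.761673 - 0.015837×(2.761673 - 3.160000)/(0.015837 - 0.150572)
       = 2.714854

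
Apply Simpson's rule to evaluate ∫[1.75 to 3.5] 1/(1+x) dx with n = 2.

f(x) = 1/(1+x)
a = 1.75, b = 3.5, n = 2
h = (b - a)/n = 0.875000

Simpson's rule: (h/3)[f(x₀) + 4f(x₁) + 2f(x₂) + ... + f(xₙ)]

x_0 = 1.7500, f(x_0) = 0.363636, coefficient = 1
x_1 = 2.6250, f(x_1) = 0.275862, coefficient = 4
x_2 = 3.5000, f(x_2) = 0.222222, coefficient = 1

I ≈ (0.875000/3) × 1.689307 = 0.492715
Exact value: 0.492476
Error: 0.000238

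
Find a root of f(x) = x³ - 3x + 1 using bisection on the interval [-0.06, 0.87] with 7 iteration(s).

f(x) = x³ - 3x + 1
Initial interval: [-0.06, 0.87]

Iteration 1:
  c_1 = (-0.060000 + 0.870000)/2 = 0.405000
  f(c_1) = f(0.405000) = -0.148570
  f(a) × f(c) < 0, new interval: [-0.060000, 0.405000]
Iteration 2:
  c_2 = (-0.060000 + 0.405000)/2 = 0.172500
  f(c_2) = f(0.172500) = 0.487633
  f(a) × f(c) ≥ 0, new interval: [0.172500, 0.405000]
Iteration 3:
  c_3 = (0.172500 + 0.405000)/2 = 0.288750
  f(c_3) = f(0.288750) = 0.157825
  f(a) × f(c) ≥ 0, new interval: [0.288750, 0.405000]
Iteration 4:
  c_4 = (0.288750 + 0.405000)/2 = 0.346875
  f(c_4) = f(0.346875) = 0.001112
  f(a) × f(c) ≥ 0, new interval: [0.346875, 0.405000]
Iteration 5:
  c_5 = (0.346875 + 0.405000)/2 = 0.375938
  f(c_5) = f(0.375938) = -0.074682
  f(a) × f(c) < 0, new interval: [0.346875, 0.375938]
Iteration 6:
  c_6 = (0.346875 + 0.375938)/2 = 0.361406
  f(c_6) = f(0.361406) = -0.037014
  f(a) × f(c) < 0, new interval: [0.346875, 0.361406]
Iteration 7:
  c_7 = (0.346875 + 0.361406)/2 = 0.354141
  f(c_7) = f(0.354141) = -0.018007
  f(a) × f(c) < 0, new interval: [0.346875, 0.354141]

After 7 iteration(s), the approximation is c_7 = 0.354141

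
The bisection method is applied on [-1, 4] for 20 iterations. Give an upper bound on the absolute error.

Bisection error bound: |error| ≤ (b-a)/2^n
|error| ≤ (4 - (-1))/2^20 = 5/2^20
|error| ≤ 0.0000047684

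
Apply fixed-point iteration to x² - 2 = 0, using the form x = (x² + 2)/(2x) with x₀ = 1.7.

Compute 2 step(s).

Equation: x² - 2 = 0
Fixed-point form: x = (x² + 2)/(2x)
x₀ = 1.7

x_1 = g(1.700000) = 1.438235
x_2 = g(1.438235) = 1.414414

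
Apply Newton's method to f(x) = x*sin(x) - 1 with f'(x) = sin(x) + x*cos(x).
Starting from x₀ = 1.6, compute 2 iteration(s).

f(x) = x*sin(x) - 1
f'(x) = sin(x) + x*cos(x)
x₀ = 1.6

Newton-Raphson formula: x_{n+1} = x_n - f(x_n)/f'(x_n)

Iteration 1:
  f(1.600000) = 0.599318
  f'(1.600000) = 0.952854
  x_1 = 1.600000 - 0.599318/0.952854 = 0.971029
Iteration 2:
  f(0.971029) = -0.198448
  f'(0.971029) = 1.373565
  x_2 = 0.971029 - (-0.198448)/1.373565 = 1.115505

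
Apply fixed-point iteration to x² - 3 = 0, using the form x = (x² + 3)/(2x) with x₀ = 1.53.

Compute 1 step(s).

Equation: x² - 3 = 0
Fixed-point form: x = (x² + 3)/(2x)
x₀ = 1.53

x_1 = g(1.530000) = 1.745392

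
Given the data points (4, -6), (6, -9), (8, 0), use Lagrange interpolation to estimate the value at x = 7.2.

Lagrange interpolation formula:
P(x) = Σ yᵢ × Lᵢ(x)
where Lᵢ(x) = Π_{j≠i} (x - xⱼ)/(xᵢ - xⱼ)

L_0(7.2) = (7.2 - 6)/(4 - 6) × (7.2 - 8)/(4 - 8) = -0.120000
L_1(7.2) = (7.2 - 4)/(6 - 4) × (7.2 - 8)/(6 - 8) = 0.640000
L_2(7.2) = (7.2 - 4)/(8 - 4) × (7.2 - 6)/(8 - 6) = 0.480000

P(7.2) = (-6)×L_0(7.2) + (-9)×L_1(7.2) + 0×L_2(7.2)
P(7.2) = -5.040000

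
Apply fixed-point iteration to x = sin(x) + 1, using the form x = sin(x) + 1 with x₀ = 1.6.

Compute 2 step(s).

Equation: x = sin(x) + 1
Fixed-point form: x = sin(x) + 1
x₀ = 1.6

x_1 = g(1.600000) = 1.999574
x_2 = g(1.999574) = 1.909475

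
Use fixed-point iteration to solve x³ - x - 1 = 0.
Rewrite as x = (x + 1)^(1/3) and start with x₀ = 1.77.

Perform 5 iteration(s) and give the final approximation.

Equation: x³ - x - 1 = 0
Fixed-point form: x = (x + 1)^(1/3)
x₀ = 1.77

x_1 = g(1.770000) = 1.404408
x_2 = g(1.404408) = 1.339685
x_3 = g(1.339685) = 1.327555
x_4 = g(1.327555) = 1.325257
x_5 = g(1.325257) = 1.324820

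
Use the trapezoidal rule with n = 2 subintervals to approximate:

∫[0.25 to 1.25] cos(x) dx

f(x) = cos(x)
a = 0.25, b = 1.25, n = 2
h = (b - a)/n = 0.500000

Trapezoidal rule: (h/2)[f(x₀) + 2f(x₁) + 2f(x₂) + ... + f(xₙ)]

x_0 = 0.2500, f(x_0) = 0.968912, coefficient = 1
x_1 = 0.7500, f(x_1) = 0.731689, coefficient = 2
x_2 = 1.2500, f(x_2) = 0.315322, coefficient = 1

I ≈ (0.500000/2) × 2.747613 = 0.686903
Exact value: 0.701581
Error: 0.014678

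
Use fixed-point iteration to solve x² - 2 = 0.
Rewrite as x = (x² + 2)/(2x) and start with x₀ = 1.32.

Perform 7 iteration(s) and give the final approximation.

Equation: x² - 2 = 0
Fixed-point form: x = (x² + 2)/(2x)
x₀ = 1.32

x_1 = g(1.320000) = 1.417576
x_2 = g(1.417576) = 1.414218
x_3 = g(1.414218) = 1.414214
x_4 = g(1.414214) = 1.414214
x_5 = g(1.414214) = 1.414214
x_6 = g(1.414214) = 1.414214
x_7 = g(1.414214) = 1.414214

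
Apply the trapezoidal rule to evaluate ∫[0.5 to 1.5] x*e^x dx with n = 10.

f(x) = x*e^x
a = 0.5, b = 1.5, n = 10
h = (b - a)/n = 0.100000

Trapezoidal rule: (h/2)[f(x₀) + 2f(x₁) + 2f(x₂) + ... + f(xₙ)]

x_0 = 0.5000, f(x_0) = 0.824361, coefficient = 1
x_1 = 0.6000, f(x_1) = 1.093271, coefficient = 2
x_2 = 0.7000, f(x_2) = 1.409627, coefficient = 2
x_3 = 0.8000, f(x_3) = 1.780433, coefficient = 2
x_4 = 0.9000, f(x_4) = 2.213643, coefficient = 2
x_5 = 1.0000, f(x_5) = 2.718282, coefficient = 2
x_6 = 1.1000, f(x_6) = 3.304583, coefficient = 2
x_7 = 1.2000, f(x_7) = 3.984140, coefficient = 2
x_8 = 1.3000, f(x_8) = 4.770086, coefficient = 2
x_9 = 1.4000, f(x_9) = 5.677280, coefficient = 2
x_10 = 1.5000, f(x_10) = 6.722534, coefficient = 1

I ≈ (0.100000/2) × 61.449582 = 3.072479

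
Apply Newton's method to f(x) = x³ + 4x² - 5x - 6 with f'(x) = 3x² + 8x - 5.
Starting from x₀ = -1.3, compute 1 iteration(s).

f(x) = x³ + 4x² - 5x - 6
f'(x) = 3x² + 8x - 5
x₀ = -1.3

Newton-Raphson formula: x_{n+1} = x_n - f(x_n)/f'(x_n)

Iteration 1:
  f(-1.300000) = 5.063000
  f'(-1.300000) = -10.330000
  x_1 = -1.300000 - 5.063000/(-10.330000) = -0.809874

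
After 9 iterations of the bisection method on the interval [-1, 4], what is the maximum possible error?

Bisection error bound: |error| ≤ (b-a)/2^n
|error| ≤ (4 - (-1))/2^9 = 5/2^9
|error| ≤ 0.0097656250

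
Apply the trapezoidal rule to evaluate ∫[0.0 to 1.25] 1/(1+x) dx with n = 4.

f(x) = 1/(1+x)
a = 0.0, b = 1.25, n = 4
h = (b - a)/n = 0.312500

Trapezoidal rule: (h/2)[f(x₀) + 2f(x₁) + 2f(x₂) + ... + f(xₙ)]

x_0 = 0.0000, f(x_0) = 1.000000, coefficient = 1
x_1 = 0.3125, f(x_1) = 0.761905, coefficient = 2
x_2 = 0.6250, f(x_2) = 0.615385, coefficient = 2
x_3 = 0.9375, f(x_3) = 0.516129, coefficient = 2
x_4 = 1.2500, f(x_4) = 0.444444, coefficient = 1

I ≈ (0.312500/2) × 5.231281 = 0.817388
Exact value: 0.810930
Error: 0.006457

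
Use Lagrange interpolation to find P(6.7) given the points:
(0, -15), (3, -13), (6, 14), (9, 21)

Lagrange interpolation formula:
P(x) = Σ yᵢ × Lᵢ(x)
where Lᵢ(x) = Π_{j≠i} (x - xⱼ)/(xᵢ - xⱼ)

L_0(6.7) = (6.7 - 3)/(0 - 3) × (6.7 - 6)/(0 - 6) × (6.7 - 9)/(0 - 9) = 0.036772
L_1(6.7) = (6.7 - 0)/(3 - 0) × (6.7 - 6)/(3 - 6) × (6.7 - 9)/(3 - 9) = -0.199759
L_2(6.7) = (6.7 - 0)/(6 - 0) × (6.7 - 3)/(6 - 3) × (6.7 - 9)/(6 - 9) = 1.055870
L_3(6.7) = (6.7 - 0)/(9 - 0) × (6.7 - 3)/(9 - 3) × (6.7 - 6)/(9 - 6) = 0.107117

P(6.7) = (-15)×L_0(6.7) + (-13)×L_1(6.7) + 14×L_2(6.7) + 21×L_3(6.7)
P(6.7) = 19.076944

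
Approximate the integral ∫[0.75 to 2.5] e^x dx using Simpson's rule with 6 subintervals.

f(x) = e^x
a = 0.75, b = 2.5, n = 6
h = (b - a)/n = 0.291667

Simpson's rule: (h/3)[f(x₀) + 4f(x₁) + 2f(x₂) + ... + f(xₙ)]

x_0 = 0.7500, f(x_0) = 2.117000, coefficient = 1
x_1 = 1.0417, f(x_1) = 2.833936, coefficient = 4
x_2 = 1.3333, f(x_2) = 3.793668, coefficient = 2
x_3 = 1.6250, f(x_3) = 5.078419, coefficient = 4
x_4 = 1.9167, f(x_4) = 6.798260, coefficient = 2
x_5 = 2.2083, f(x_5) = 9.100536, coefficient = 4
x_6 = 2.5000, f(x_6) = 12.182494, coefficient = 1

I ≈ (0.291667/3) × 103.534915 = 10.065895
Exact value: 10.065494
Error: 0.000401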